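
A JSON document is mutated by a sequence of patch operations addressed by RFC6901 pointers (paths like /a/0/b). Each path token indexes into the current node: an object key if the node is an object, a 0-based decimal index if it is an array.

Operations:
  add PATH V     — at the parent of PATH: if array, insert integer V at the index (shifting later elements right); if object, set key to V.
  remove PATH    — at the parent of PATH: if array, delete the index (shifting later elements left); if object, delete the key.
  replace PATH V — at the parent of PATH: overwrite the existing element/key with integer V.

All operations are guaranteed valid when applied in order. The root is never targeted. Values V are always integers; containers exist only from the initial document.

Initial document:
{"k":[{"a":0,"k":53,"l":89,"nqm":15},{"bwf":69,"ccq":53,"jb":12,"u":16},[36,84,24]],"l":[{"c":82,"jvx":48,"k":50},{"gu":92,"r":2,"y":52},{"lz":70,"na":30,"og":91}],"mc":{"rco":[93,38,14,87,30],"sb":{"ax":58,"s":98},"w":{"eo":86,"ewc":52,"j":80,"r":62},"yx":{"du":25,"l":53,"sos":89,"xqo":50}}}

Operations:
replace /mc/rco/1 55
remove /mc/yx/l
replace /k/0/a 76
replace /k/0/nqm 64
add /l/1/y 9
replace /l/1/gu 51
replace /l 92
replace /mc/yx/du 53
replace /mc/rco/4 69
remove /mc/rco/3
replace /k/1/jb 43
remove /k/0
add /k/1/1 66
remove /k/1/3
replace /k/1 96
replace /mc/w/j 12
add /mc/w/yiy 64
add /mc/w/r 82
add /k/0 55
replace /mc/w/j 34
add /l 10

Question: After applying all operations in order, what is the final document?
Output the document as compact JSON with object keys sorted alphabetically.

After op 1 (replace /mc/rco/1 55): {"k":[{"a":0,"k":53,"l":89,"nqm":15},{"bwf":69,"ccq":53,"jb":12,"u":16},[36,84,24]],"l":[{"c":82,"jvx":48,"k":50},{"gu":92,"r":2,"y":52},{"lz":70,"na":30,"og":91}],"mc":{"rco":[93,55,14,87,30],"sb":{"ax":58,"s":98},"w":{"eo":86,"ewc":52,"j":80,"r":62},"yx":{"du":25,"l":53,"sos":89,"xqo":50}}}
After op 2 (remove /mc/yx/l): {"k":[{"a":0,"k":53,"l":89,"nqm":15},{"bwf":69,"ccq":53,"jb":12,"u":16},[36,84,24]],"l":[{"c":82,"jvx":48,"k":50},{"gu":92,"r":2,"y":52},{"lz":70,"na":30,"og":91}],"mc":{"rco":[93,55,14,87,30],"sb":{"ax":58,"s":98},"w":{"eo":86,"ewc":52,"j":80,"r":62},"yx":{"du":25,"sos":89,"xqo":50}}}
After op 3 (replace /k/0/a 76): {"k":[{"a":76,"k":53,"l":89,"nqm":15},{"bwf":69,"ccq":53,"jb":12,"u":16},[36,84,24]],"l":[{"c":82,"jvx":48,"k":50},{"gu":92,"r":2,"y":52},{"lz":70,"na":30,"og":91}],"mc":{"rco":[93,55,14,87,30],"sb":{"ax":58,"s":98},"w":{"eo":86,"ewc":52,"j":80,"r":62},"yx":{"du":25,"sos":89,"xqo":50}}}
After op 4 (replace /k/0/nqm 64): {"k":[{"a":76,"k":53,"l":89,"nqm":64},{"bwf":69,"ccq":53,"jb":12,"u":16},[36,84,24]],"l":[{"c":82,"jvx":48,"k":50},{"gu":92,"r":2,"y":52},{"lz":70,"na":30,"og":91}],"mc":{"rco":[93,55,14,87,30],"sb":{"ax":58,"s":98},"w":{"eo":86,"ewc":52,"j":80,"r":62},"yx":{"du":25,"sos":89,"xqo":50}}}
After op 5 (add /l/1/y 9): {"k":[{"a":76,"k":53,"l":89,"nqm":64},{"bwf":69,"ccq":53,"jb":12,"u":16},[36,84,24]],"l":[{"c":82,"jvx":48,"k":50},{"gu":92,"r":2,"y":9},{"lz":70,"na":30,"og":91}],"mc":{"rco":[93,55,14,87,30],"sb":{"ax":58,"s":98},"w":{"eo":86,"ewc":52,"j":80,"r":62},"yx":{"du":25,"sos":89,"xqo":50}}}
After op 6 (replace /l/1/gu 51): {"k":[{"a":76,"k":53,"l":89,"nqm":64},{"bwf":69,"ccq":53,"jb":12,"u":16},[36,84,24]],"l":[{"c":82,"jvx":48,"k":50},{"gu":51,"r":2,"y":9},{"lz":70,"na":30,"og":91}],"mc":{"rco":[93,55,14,87,30],"sb":{"ax":58,"s":98},"w":{"eo":86,"ewc":52,"j":80,"r":62},"yx":{"du":25,"sos":89,"xqo":50}}}
After op 7 (replace /l 92): {"k":[{"a":76,"k":53,"l":89,"nqm":64},{"bwf":69,"ccq":53,"jb":12,"u":16},[36,84,24]],"l":92,"mc":{"rco":[93,55,14,87,30],"sb":{"ax":58,"s":98},"w":{"eo":86,"ewc":52,"j":80,"r":62},"yx":{"du":25,"sos":89,"xqo":50}}}
After op 8 (replace /mc/yx/du 53): {"k":[{"a":76,"k":53,"l":89,"nqm":64},{"bwf":69,"ccq":53,"jb":12,"u":16},[36,84,24]],"l":92,"mc":{"rco":[93,55,14,87,30],"sb":{"ax":58,"s":98},"w":{"eo":86,"ewc":52,"j":80,"r":62},"yx":{"du":53,"sos":89,"xqo":50}}}
After op 9 (replace /mc/rco/4 69): {"k":[{"a":76,"k":53,"l":89,"nqm":64},{"bwf":69,"ccq":53,"jb":12,"u":16},[36,84,24]],"l":92,"mc":{"rco":[93,55,14,87,69],"sb":{"ax":58,"s":98},"w":{"eo":86,"ewc":52,"j":80,"r":62},"yx":{"du":53,"sos":89,"xqo":50}}}
After op 10 (remove /mc/rco/3): {"k":[{"a":76,"k":53,"l":89,"nqm":64},{"bwf":69,"ccq":53,"jb":12,"u":16},[36,84,24]],"l":92,"mc":{"rco":[93,55,14,69],"sb":{"ax":58,"s":98},"w":{"eo":86,"ewc":52,"j":80,"r":62},"yx":{"du":53,"sos":89,"xqo":50}}}
After op 11 (replace /k/1/jb 43): {"k":[{"a":76,"k":53,"l":89,"nqm":64},{"bwf":69,"ccq":53,"jb":43,"u":16},[36,84,24]],"l":92,"mc":{"rco":[93,55,14,69],"sb":{"ax":58,"s":98},"w":{"eo":86,"ewc":52,"j":80,"r":62},"yx":{"du":53,"sos":89,"xqo":50}}}
After op 12 (remove /k/0): {"k":[{"bwf":69,"ccq":53,"jb":43,"u":16},[36,84,24]],"l":92,"mc":{"rco":[93,55,14,69],"sb":{"ax":58,"s":98},"w":{"eo":86,"ewc":52,"j":80,"r":62},"yx":{"du":53,"sos":89,"xqo":50}}}
After op 13 (add /k/1/1 66): {"k":[{"bwf":69,"ccq":53,"jb":43,"u":16},[36,66,84,24]],"l":92,"mc":{"rco":[93,55,14,69],"sb":{"ax":58,"s":98},"w":{"eo":86,"ewc":52,"j":80,"r":62},"yx":{"du":53,"sos":89,"xqo":50}}}
After op 14 (remove /k/1/3): {"k":[{"bwf":69,"ccq":53,"jb":43,"u":16},[36,66,84]],"l":92,"mc":{"rco":[93,55,14,69],"sb":{"ax":58,"s":98},"w":{"eo":86,"ewc":52,"j":80,"r":62},"yx":{"du":53,"sos":89,"xqo":50}}}
After op 15 (replace /k/1 96): {"k":[{"bwf":69,"ccq":53,"jb":43,"u":16},96],"l":92,"mc":{"rco":[93,55,14,69],"sb":{"ax":58,"s":98},"w":{"eo":86,"ewc":52,"j":80,"r":62},"yx":{"du":53,"sos":89,"xqo":50}}}
After op 16 (replace /mc/w/j 12): {"k":[{"bwf":69,"ccq":53,"jb":43,"u":16},96],"l":92,"mc":{"rco":[93,55,14,69],"sb":{"ax":58,"s":98},"w":{"eo":86,"ewc":52,"j":12,"r":62},"yx":{"du":53,"sos":89,"xqo":50}}}
After op 17 (add /mc/w/yiy 64): {"k":[{"bwf":69,"ccq":53,"jb":43,"u":16},96],"l":92,"mc":{"rco":[93,55,14,69],"sb":{"ax":58,"s":98},"w":{"eo":86,"ewc":52,"j":12,"r":62,"yiy":64},"yx":{"du":53,"sos":89,"xqo":50}}}
After op 18 (add /mc/w/r 82): {"k":[{"bwf":69,"ccq":53,"jb":43,"u":16},96],"l":92,"mc":{"rco":[93,55,14,69],"sb":{"ax":58,"s":98},"w":{"eo":86,"ewc":52,"j":12,"r":82,"yiy":64},"yx":{"du":53,"sos":89,"xqo":50}}}
After op 19 (add /k/0 55): {"k":[55,{"bwf":69,"ccq":53,"jb":43,"u":16},96],"l":92,"mc":{"rco":[93,55,14,69],"sb":{"ax":58,"s":98},"w":{"eo":86,"ewc":52,"j":12,"r":82,"yiy":64},"yx":{"du":53,"sos":89,"xqo":50}}}
After op 20 (replace /mc/w/j 34): {"k":[55,{"bwf":69,"ccq":53,"jb":43,"u":16},96],"l":92,"mc":{"rco":[93,55,14,69],"sb":{"ax":58,"s":98},"w":{"eo":86,"ewc":52,"j":34,"r":82,"yiy":64},"yx":{"du":53,"sos":89,"xqo":50}}}
After op 21 (add /l 10): {"k":[55,{"bwf":69,"ccq":53,"jb":43,"u":16},96],"l":10,"mc":{"rco":[93,55,14,69],"sb":{"ax":58,"s":98},"w":{"eo":86,"ewc":52,"j":34,"r":82,"yiy":64},"yx":{"du":53,"sos":89,"xqo":50}}}

Answer: {"k":[55,{"bwf":69,"ccq":53,"jb":43,"u":16},96],"l":10,"mc":{"rco":[93,55,14,69],"sb":{"ax":58,"s":98},"w":{"eo":86,"ewc":52,"j":34,"r":82,"yiy":64},"yx":{"du":53,"sos":89,"xqo":50}}}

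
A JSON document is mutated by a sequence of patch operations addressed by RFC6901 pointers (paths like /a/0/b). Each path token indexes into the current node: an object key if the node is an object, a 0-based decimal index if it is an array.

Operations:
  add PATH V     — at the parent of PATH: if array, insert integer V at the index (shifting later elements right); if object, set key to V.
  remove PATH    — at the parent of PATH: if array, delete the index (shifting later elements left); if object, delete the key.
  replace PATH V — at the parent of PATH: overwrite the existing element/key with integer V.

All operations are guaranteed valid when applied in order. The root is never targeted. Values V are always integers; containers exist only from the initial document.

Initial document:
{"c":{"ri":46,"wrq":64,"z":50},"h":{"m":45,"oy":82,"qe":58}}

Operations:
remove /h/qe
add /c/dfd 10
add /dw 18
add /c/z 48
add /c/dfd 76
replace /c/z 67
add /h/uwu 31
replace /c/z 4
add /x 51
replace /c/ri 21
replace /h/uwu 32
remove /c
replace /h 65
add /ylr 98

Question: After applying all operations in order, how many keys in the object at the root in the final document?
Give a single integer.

Answer: 4

Derivation:
After op 1 (remove /h/qe): {"c":{"ri":46,"wrq":64,"z":50},"h":{"m":45,"oy":82}}
After op 2 (add /c/dfd 10): {"c":{"dfd":10,"ri":46,"wrq":64,"z":50},"h":{"m":45,"oy":82}}
After op 3 (add /dw 18): {"c":{"dfd":10,"ri":46,"wrq":64,"z":50},"dw":18,"h":{"m":45,"oy":82}}
After op 4 (add /c/z 48): {"c":{"dfd":10,"ri":46,"wrq":64,"z":48},"dw":18,"h":{"m":45,"oy":82}}
After op 5 (add /c/dfd 76): {"c":{"dfd":76,"ri":46,"wrq":64,"z":48},"dw":18,"h":{"m":45,"oy":82}}
After op 6 (replace /c/z 67): {"c":{"dfd":76,"ri":46,"wrq":64,"z":67},"dw":18,"h":{"m":45,"oy":82}}
After op 7 (add /h/uwu 31): {"c":{"dfd":76,"ri":46,"wrq":64,"z":67},"dw":18,"h":{"m":45,"oy":82,"uwu":31}}
After op 8 (replace /c/z 4): {"c":{"dfd":76,"ri":46,"wrq":64,"z":4},"dw":18,"h":{"m":45,"oy":82,"uwu":31}}
After op 9 (add /x 51): {"c":{"dfd":76,"ri":46,"wrq":64,"z":4},"dw":18,"h":{"m":45,"oy":82,"uwu":31},"x":51}
After op 10 (replace /c/ri 21): {"c":{"dfd":76,"ri":21,"wrq":64,"z":4},"dw":18,"h":{"m":45,"oy":82,"uwu":31},"x":51}
After op 11 (replace /h/uwu 32): {"c":{"dfd":76,"ri":21,"wrq":64,"z":4},"dw":18,"h":{"m":45,"oy":82,"uwu":32},"x":51}
After op 12 (remove /c): {"dw":18,"h":{"m":45,"oy":82,"uwu":32},"x":51}
After op 13 (replace /h 65): {"dw":18,"h":65,"x":51}
After op 14 (add /ylr 98): {"dw":18,"h":65,"x":51,"ylr":98}
Size at the root: 4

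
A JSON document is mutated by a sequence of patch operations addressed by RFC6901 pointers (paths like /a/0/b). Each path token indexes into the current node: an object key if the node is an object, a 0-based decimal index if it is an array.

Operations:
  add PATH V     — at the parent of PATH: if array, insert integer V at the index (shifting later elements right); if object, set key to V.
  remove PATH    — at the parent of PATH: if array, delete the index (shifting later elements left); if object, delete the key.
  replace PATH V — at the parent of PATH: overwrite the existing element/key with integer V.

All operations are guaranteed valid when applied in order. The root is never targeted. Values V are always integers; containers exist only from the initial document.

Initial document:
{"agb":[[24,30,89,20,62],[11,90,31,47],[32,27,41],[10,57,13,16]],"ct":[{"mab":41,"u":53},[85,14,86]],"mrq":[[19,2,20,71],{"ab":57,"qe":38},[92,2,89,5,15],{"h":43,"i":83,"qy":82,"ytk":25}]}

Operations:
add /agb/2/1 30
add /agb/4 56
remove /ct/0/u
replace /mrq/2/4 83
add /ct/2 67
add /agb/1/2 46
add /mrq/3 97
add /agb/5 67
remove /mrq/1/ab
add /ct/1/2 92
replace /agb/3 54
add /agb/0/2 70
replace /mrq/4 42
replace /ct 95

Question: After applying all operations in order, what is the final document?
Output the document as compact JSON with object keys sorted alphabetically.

Answer: {"agb":[[24,30,70,89,20,62],[11,90,46,31,47],[32,30,27,41],54,56,67],"ct":95,"mrq":[[19,2,20,71],{"qe":38},[92,2,89,5,83],97,42]}

Derivation:
After op 1 (add /agb/2/1 30): {"agb":[[24,30,89,20,62],[11,90,31,47],[32,30,27,41],[10,57,13,16]],"ct":[{"mab":41,"u":53},[85,14,86]],"mrq":[[19,2,20,71],{"ab":57,"qe":38},[92,2,89,5,15],{"h":43,"i":83,"qy":82,"ytk":25}]}
After op 2 (add /agb/4 56): {"agb":[[24,30,89,20,62],[11,90,31,47],[32,30,27,41],[10,57,13,16],56],"ct":[{"mab":41,"u":53},[85,14,86]],"mrq":[[19,2,20,71],{"ab":57,"qe":38},[92,2,89,5,15],{"h":43,"i":83,"qy":82,"ytk":25}]}
After op 3 (remove /ct/0/u): {"agb":[[24,30,89,20,62],[11,90,31,47],[32,30,27,41],[10,57,13,16],56],"ct":[{"mab":41},[85,14,86]],"mrq":[[19,2,20,71],{"ab":57,"qe":38},[92,2,89,5,15],{"h":43,"i":83,"qy":82,"ytk":25}]}
After op 4 (replace /mrq/2/4 83): {"agb":[[24,30,89,20,62],[11,90,31,47],[32,30,27,41],[10,57,13,16],56],"ct":[{"mab":41},[85,14,86]],"mrq":[[19,2,20,71],{"ab":57,"qe":38},[92,2,89,5,83],{"h":43,"i":83,"qy":82,"ytk":25}]}
After op 5 (add /ct/2 67): {"agb":[[24,30,89,20,62],[11,90,31,47],[32,30,27,41],[10,57,13,16],56],"ct":[{"mab":41},[85,14,86],67],"mrq":[[19,2,20,71],{"ab":57,"qe":38},[92,2,89,5,83],{"h":43,"i":83,"qy":82,"ytk":25}]}
After op 6 (add /agb/1/2 46): {"agb":[[24,30,89,20,62],[11,90,46,31,47],[32,30,27,41],[10,57,13,16],56],"ct":[{"mab":41},[85,14,86],67],"mrq":[[19,2,20,71],{"ab":57,"qe":38},[92,2,89,5,83],{"h":43,"i":83,"qy":82,"ytk":25}]}
After op 7 (add /mrq/3 97): {"agb":[[24,30,89,20,62],[11,90,46,31,47],[32,30,27,41],[10,57,13,16],56],"ct":[{"mab":41},[85,14,86],67],"mrq":[[19,2,20,71],{"ab":57,"qe":38},[92,2,89,5,83],97,{"h":43,"i":83,"qy":82,"ytk":25}]}
After op 8 (add /agb/5 67): {"agb":[[24,30,89,20,62],[11,90,46,31,47],[32,30,27,41],[10,57,13,16],56,67],"ct":[{"mab":41},[85,14,86],67],"mrq":[[19,2,20,71],{"ab":57,"qe":38},[92,2,89,5,83],97,{"h":43,"i":83,"qy":82,"ytk":25}]}
After op 9 (remove /mrq/1/ab): {"agb":[[24,30,89,20,62],[11,90,46,31,47],[32,30,27,41],[10,57,13,16],56,67],"ct":[{"mab":41},[85,14,86],67],"mrq":[[19,2,20,71],{"qe":38},[92,2,89,5,83],97,{"h":43,"i":83,"qy":82,"ytk":25}]}
After op 10 (add /ct/1/2 92): {"agb":[[24,30,89,20,62],[11,90,46,31,47],[32,30,27,41],[10,57,13,16],56,67],"ct":[{"mab":41},[85,14,92,86],67],"mrq":[[19,2,20,71],{"qe":38},[92,2,89,5,83],97,{"h":43,"i":83,"qy":82,"ytk":25}]}
After op 11 (replace /agb/3 54): {"agb":[[24,30,89,20,62],[11,90,46,31,47],[32,30,27,41],54,56,67],"ct":[{"mab":41},[85,14,92,86],67],"mrq":[[19,2,20,71],{"qe":38},[92,2,89,5,83],97,{"h":43,"i":83,"qy":82,"ytk":25}]}
After op 12 (add /agb/0/2 70): {"agb":[[24,30,70,89,20,62],[11,90,46,31,47],[32,30,27,41],54,56,67],"ct":[{"mab":41},[85,14,92,86],67],"mrq":[[19,2,20,71],{"qe":38},[92,2,89,5,83],97,{"h":43,"i":83,"qy":82,"ytk":25}]}
After op 13 (replace /mrq/4 42): {"agb":[[24,30,70,89,20,62],[11,90,46,31,47],[32,30,27,41],54,56,67],"ct":[{"mab":41},[85,14,92,86],67],"mrq":[[19,2,20,71],{"qe":38},[92,2,89,5,83],97,42]}
After op 14 (replace /ct 95): {"agb":[[24,30,70,89,20,62],[11,90,46,31,47],[32,30,27,41],54,56,67],"ct":95,"mrq":[[19,2,20,71],{"qe":38},[92,2,89,5,83],97,42]}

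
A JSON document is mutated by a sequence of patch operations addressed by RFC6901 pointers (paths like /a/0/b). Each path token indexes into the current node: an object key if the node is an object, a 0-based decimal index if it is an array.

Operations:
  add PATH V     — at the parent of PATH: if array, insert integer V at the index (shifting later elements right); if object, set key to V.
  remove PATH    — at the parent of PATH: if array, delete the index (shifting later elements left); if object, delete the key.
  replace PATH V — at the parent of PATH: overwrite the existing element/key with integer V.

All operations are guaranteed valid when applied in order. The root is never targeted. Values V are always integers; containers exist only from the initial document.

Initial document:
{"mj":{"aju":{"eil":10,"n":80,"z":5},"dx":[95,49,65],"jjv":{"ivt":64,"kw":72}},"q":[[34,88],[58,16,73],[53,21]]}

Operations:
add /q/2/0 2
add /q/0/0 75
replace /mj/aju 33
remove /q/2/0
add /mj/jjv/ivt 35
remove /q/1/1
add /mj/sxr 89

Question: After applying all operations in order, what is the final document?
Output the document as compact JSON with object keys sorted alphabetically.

Answer: {"mj":{"aju":33,"dx":[95,49,65],"jjv":{"ivt":35,"kw":72},"sxr":89},"q":[[75,34,88],[58,73],[53,21]]}

Derivation:
After op 1 (add /q/2/0 2): {"mj":{"aju":{"eil":10,"n":80,"z":5},"dx":[95,49,65],"jjv":{"ivt":64,"kw":72}},"q":[[34,88],[58,16,73],[2,53,21]]}
After op 2 (add /q/0/0 75): {"mj":{"aju":{"eil":10,"n":80,"z":5},"dx":[95,49,65],"jjv":{"ivt":64,"kw":72}},"q":[[75,34,88],[58,16,73],[2,53,21]]}
After op 3 (replace /mj/aju 33): {"mj":{"aju":33,"dx":[95,49,65],"jjv":{"ivt":64,"kw":72}},"q":[[75,34,88],[58,16,73],[2,53,21]]}
After op 4 (remove /q/2/0): {"mj":{"aju":33,"dx":[95,49,65],"jjv":{"ivt":64,"kw":72}},"q":[[75,34,88],[58,16,73],[53,21]]}
After op 5 (add /mj/jjv/ivt 35): {"mj":{"aju":33,"dx":[95,49,65],"jjv":{"ivt":35,"kw":72}},"q":[[75,34,88],[58,16,73],[53,21]]}
After op 6 (remove /q/1/1): {"mj":{"aju":33,"dx":[95,49,65],"jjv":{"ivt":35,"kw":72}},"q":[[75,34,88],[58,73],[53,21]]}
After op 7 (add /mj/sxr 89): {"mj":{"aju":33,"dx":[95,49,65],"jjv":{"ivt":35,"kw":72},"sxr":89},"q":[[75,34,88],[58,73],[53,21]]}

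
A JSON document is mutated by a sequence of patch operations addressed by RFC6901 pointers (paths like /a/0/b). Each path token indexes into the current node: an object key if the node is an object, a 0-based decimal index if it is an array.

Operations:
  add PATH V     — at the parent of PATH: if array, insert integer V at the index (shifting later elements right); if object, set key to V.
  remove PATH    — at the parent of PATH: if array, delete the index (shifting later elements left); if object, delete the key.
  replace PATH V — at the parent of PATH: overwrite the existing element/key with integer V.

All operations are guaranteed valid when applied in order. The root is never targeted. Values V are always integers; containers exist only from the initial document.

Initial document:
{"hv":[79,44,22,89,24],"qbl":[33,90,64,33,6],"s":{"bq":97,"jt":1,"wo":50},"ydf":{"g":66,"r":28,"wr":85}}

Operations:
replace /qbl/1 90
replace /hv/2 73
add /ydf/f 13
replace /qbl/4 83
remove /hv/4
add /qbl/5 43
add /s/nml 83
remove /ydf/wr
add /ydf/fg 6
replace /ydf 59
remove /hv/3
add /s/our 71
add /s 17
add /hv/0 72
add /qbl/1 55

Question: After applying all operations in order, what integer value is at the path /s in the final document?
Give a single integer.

After op 1 (replace /qbl/1 90): {"hv":[79,44,22,89,24],"qbl":[33,90,64,33,6],"s":{"bq":97,"jt":1,"wo":50},"ydf":{"g":66,"r":28,"wr":85}}
After op 2 (replace /hv/2 73): {"hv":[79,44,73,89,24],"qbl":[33,90,64,33,6],"s":{"bq":97,"jt":1,"wo":50},"ydf":{"g":66,"r":28,"wr":85}}
After op 3 (add /ydf/f 13): {"hv":[79,44,73,89,24],"qbl":[33,90,64,33,6],"s":{"bq":97,"jt":1,"wo":50},"ydf":{"f":13,"g":66,"r":28,"wr":85}}
After op 4 (replace /qbl/4 83): {"hv":[79,44,73,89,24],"qbl":[33,90,64,33,83],"s":{"bq":97,"jt":1,"wo":50},"ydf":{"f":13,"g":66,"r":28,"wr":85}}
After op 5 (remove /hv/4): {"hv":[79,44,73,89],"qbl":[33,90,64,33,83],"s":{"bq":97,"jt":1,"wo":50},"ydf":{"f":13,"g":66,"r":28,"wr":85}}
After op 6 (add /qbl/5 43): {"hv":[79,44,73,89],"qbl":[33,90,64,33,83,43],"s":{"bq":97,"jt":1,"wo":50},"ydf":{"f":13,"g":66,"r":28,"wr":85}}
After op 7 (add /s/nml 83): {"hv":[79,44,73,89],"qbl":[33,90,64,33,83,43],"s":{"bq":97,"jt":1,"nml":83,"wo":50},"ydf":{"f":13,"g":66,"r":28,"wr":85}}
After op 8 (remove /ydf/wr): {"hv":[79,44,73,89],"qbl":[33,90,64,33,83,43],"s":{"bq":97,"jt":1,"nml":83,"wo":50},"ydf":{"f":13,"g":66,"r":28}}
After op 9 (add /ydf/fg 6): {"hv":[79,44,73,89],"qbl":[33,90,64,33,83,43],"s":{"bq":97,"jt":1,"nml":83,"wo":50},"ydf":{"f":13,"fg":6,"g":66,"r":28}}
After op 10 (replace /ydf 59): {"hv":[79,44,73,89],"qbl":[33,90,64,33,83,43],"s":{"bq":97,"jt":1,"nml":83,"wo":50},"ydf":59}
After op 11 (remove /hv/3): {"hv":[79,44,73],"qbl":[33,90,64,33,83,43],"s":{"bq":97,"jt":1,"nml":83,"wo":50},"ydf":59}
After op 12 (add /s/our 71): {"hv":[79,44,73],"qbl":[33,90,64,33,83,43],"s":{"bq":97,"jt":1,"nml":83,"our":71,"wo":50},"ydf":59}
After op 13 (add /s 17): {"hv":[79,44,73],"qbl":[33,90,64,33,83,43],"s":17,"ydf":59}
After op 14 (add /hv/0 72): {"hv":[72,79,44,73],"qbl":[33,90,64,33,83,43],"s":17,"ydf":59}
After op 15 (add /qbl/1 55): {"hv":[72,79,44,73],"qbl":[33,55,90,64,33,83,43],"s":17,"ydf":59}
Value at /s: 17

Answer: 17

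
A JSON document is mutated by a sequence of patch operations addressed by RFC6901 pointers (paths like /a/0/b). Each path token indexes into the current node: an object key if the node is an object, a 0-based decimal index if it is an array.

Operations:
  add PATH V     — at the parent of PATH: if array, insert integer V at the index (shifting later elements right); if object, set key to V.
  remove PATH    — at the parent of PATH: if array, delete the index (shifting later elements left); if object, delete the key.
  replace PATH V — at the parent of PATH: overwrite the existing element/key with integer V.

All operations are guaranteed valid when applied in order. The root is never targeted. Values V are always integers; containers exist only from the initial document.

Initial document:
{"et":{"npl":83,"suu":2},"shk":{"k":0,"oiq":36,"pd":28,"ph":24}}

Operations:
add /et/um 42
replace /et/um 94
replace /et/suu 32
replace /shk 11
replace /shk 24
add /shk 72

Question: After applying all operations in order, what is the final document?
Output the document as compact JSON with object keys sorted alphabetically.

Answer: {"et":{"npl":83,"suu":32,"um":94},"shk":72}

Derivation:
After op 1 (add /et/um 42): {"et":{"npl":83,"suu":2,"um":42},"shk":{"k":0,"oiq":36,"pd":28,"ph":24}}
After op 2 (replace /et/um 94): {"et":{"npl":83,"suu":2,"um":94},"shk":{"k":0,"oiq":36,"pd":28,"ph":24}}
After op 3 (replace /et/suu 32): {"et":{"npl":83,"suu":32,"um":94},"shk":{"k":0,"oiq":36,"pd":28,"ph":24}}
After op 4 (replace /shk 11): {"et":{"npl":83,"suu":32,"um":94},"shk":11}
After op 5 (replace /shk 24): {"et":{"npl":83,"suu":32,"um":94},"shk":24}
After op 6 (add /shk 72): {"et":{"npl":83,"suu":32,"um":94},"shk":72}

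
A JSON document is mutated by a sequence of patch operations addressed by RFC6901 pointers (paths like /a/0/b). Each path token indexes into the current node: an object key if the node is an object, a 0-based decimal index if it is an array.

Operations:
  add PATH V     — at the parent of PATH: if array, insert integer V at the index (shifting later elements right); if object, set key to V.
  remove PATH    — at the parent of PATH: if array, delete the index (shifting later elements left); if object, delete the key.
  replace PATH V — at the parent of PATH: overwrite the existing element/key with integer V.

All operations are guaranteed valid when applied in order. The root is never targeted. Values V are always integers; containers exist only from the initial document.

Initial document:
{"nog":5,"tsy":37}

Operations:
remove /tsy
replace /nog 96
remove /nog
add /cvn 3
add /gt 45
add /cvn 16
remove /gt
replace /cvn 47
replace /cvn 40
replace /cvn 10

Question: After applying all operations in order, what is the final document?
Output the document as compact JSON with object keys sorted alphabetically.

Answer: {"cvn":10}

Derivation:
After op 1 (remove /tsy): {"nog":5}
After op 2 (replace /nog 96): {"nog":96}
After op 3 (remove /nog): {}
After op 4 (add /cvn 3): {"cvn":3}
After op 5 (add /gt 45): {"cvn":3,"gt":45}
After op 6 (add /cvn 16): {"cvn":16,"gt":45}
After op 7 (remove /gt): {"cvn":16}
After op 8 (replace /cvn 47): {"cvn":47}
After op 9 (replace /cvn 40): {"cvn":40}
After op 10 (replace /cvn 10): {"cvn":10}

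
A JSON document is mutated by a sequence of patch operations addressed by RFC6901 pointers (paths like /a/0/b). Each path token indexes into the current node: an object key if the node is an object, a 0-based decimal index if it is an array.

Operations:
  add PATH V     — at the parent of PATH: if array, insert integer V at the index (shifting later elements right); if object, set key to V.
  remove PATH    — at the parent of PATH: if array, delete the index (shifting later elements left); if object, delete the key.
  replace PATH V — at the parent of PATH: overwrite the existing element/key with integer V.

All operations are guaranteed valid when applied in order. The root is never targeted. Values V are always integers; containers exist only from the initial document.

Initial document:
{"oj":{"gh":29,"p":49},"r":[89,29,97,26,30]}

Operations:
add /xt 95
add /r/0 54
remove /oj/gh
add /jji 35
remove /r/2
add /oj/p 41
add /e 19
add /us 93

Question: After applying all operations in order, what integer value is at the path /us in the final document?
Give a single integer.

After op 1 (add /xt 95): {"oj":{"gh":29,"p":49},"r":[89,29,97,26,30],"xt":95}
After op 2 (add /r/0 54): {"oj":{"gh":29,"p":49},"r":[54,89,29,97,26,30],"xt":95}
After op 3 (remove /oj/gh): {"oj":{"p":49},"r":[54,89,29,97,26,30],"xt":95}
After op 4 (add /jji 35): {"jji":35,"oj":{"p":49},"r":[54,89,29,97,26,30],"xt":95}
After op 5 (remove /r/2): {"jji":35,"oj":{"p":49},"r":[54,89,97,26,30],"xt":95}
After op 6 (add /oj/p 41): {"jji":35,"oj":{"p":41},"r":[54,89,97,26,30],"xt":95}
After op 7 (add /e 19): {"e":19,"jji":35,"oj":{"p":41},"r":[54,89,97,26,30],"xt":95}
After op 8 (add /us 93): {"e":19,"jji":35,"oj":{"p":41},"r":[54,89,97,26,30],"us":93,"xt":95}
Value at /us: 93

Answer: 93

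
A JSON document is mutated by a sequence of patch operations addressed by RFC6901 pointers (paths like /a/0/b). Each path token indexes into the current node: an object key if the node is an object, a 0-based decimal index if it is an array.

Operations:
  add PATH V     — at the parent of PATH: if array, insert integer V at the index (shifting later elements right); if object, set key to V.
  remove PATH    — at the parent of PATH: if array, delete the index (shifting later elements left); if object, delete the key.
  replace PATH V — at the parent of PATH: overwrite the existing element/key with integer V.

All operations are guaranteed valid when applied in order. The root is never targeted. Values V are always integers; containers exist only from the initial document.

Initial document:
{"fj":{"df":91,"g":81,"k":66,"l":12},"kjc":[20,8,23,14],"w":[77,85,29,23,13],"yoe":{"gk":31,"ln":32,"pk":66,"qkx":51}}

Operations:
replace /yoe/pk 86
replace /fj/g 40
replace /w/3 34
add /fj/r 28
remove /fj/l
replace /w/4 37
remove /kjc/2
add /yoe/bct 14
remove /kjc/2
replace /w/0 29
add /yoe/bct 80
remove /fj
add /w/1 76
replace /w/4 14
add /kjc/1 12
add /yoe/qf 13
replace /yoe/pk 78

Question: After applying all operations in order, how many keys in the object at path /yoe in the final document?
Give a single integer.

Answer: 6

Derivation:
After op 1 (replace /yoe/pk 86): {"fj":{"df":91,"g":81,"k":66,"l":12},"kjc":[20,8,23,14],"w":[77,85,29,23,13],"yoe":{"gk":31,"ln":32,"pk":86,"qkx":51}}
After op 2 (replace /fj/g 40): {"fj":{"df":91,"g":40,"k":66,"l":12},"kjc":[20,8,23,14],"w":[77,85,29,23,13],"yoe":{"gk":31,"ln":32,"pk":86,"qkx":51}}
After op 3 (replace /w/3 34): {"fj":{"df":91,"g":40,"k":66,"l":12},"kjc":[20,8,23,14],"w":[77,85,29,34,13],"yoe":{"gk":31,"ln":32,"pk":86,"qkx":51}}
After op 4 (add /fj/r 28): {"fj":{"df":91,"g":40,"k":66,"l":12,"r":28},"kjc":[20,8,23,14],"w":[77,85,29,34,13],"yoe":{"gk":31,"ln":32,"pk":86,"qkx":51}}
After op 5 (remove /fj/l): {"fj":{"df":91,"g":40,"k":66,"r":28},"kjc":[20,8,23,14],"w":[77,85,29,34,13],"yoe":{"gk":31,"ln":32,"pk":86,"qkx":51}}
After op 6 (replace /w/4 37): {"fj":{"df":91,"g":40,"k":66,"r":28},"kjc":[20,8,23,14],"w":[77,85,29,34,37],"yoe":{"gk":31,"ln":32,"pk":86,"qkx":51}}
After op 7 (remove /kjc/2): {"fj":{"df":91,"g":40,"k":66,"r":28},"kjc":[20,8,14],"w":[77,85,29,34,37],"yoe":{"gk":31,"ln":32,"pk":86,"qkx":51}}
After op 8 (add /yoe/bct 14): {"fj":{"df":91,"g":40,"k":66,"r":28},"kjc":[20,8,14],"w":[77,85,29,34,37],"yoe":{"bct":14,"gk":31,"ln":32,"pk":86,"qkx":51}}
After op 9 (remove /kjc/2): {"fj":{"df":91,"g":40,"k":66,"r":28},"kjc":[20,8],"w":[77,85,29,34,37],"yoe":{"bct":14,"gk":31,"ln":32,"pk":86,"qkx":51}}
After op 10 (replace /w/0 29): {"fj":{"df":91,"g":40,"k":66,"r":28},"kjc":[20,8],"w":[29,85,29,34,37],"yoe":{"bct":14,"gk":31,"ln":32,"pk":86,"qkx":51}}
After op 11 (add /yoe/bct 80): {"fj":{"df":91,"g":40,"k":66,"r":28},"kjc":[20,8],"w":[29,85,29,34,37],"yoe":{"bct":80,"gk":31,"ln":32,"pk":86,"qkx":51}}
After op 12 (remove /fj): {"kjc":[20,8],"w":[29,85,29,34,37],"yoe":{"bct":80,"gk":31,"ln":32,"pk":86,"qkx":51}}
After op 13 (add /w/1 76): {"kjc":[20,8],"w":[29,76,85,29,34,37],"yoe":{"bct":80,"gk":31,"ln":32,"pk":86,"qkx":51}}
After op 14 (replace /w/4 14): {"kjc":[20,8],"w":[29,76,85,29,14,37],"yoe":{"bct":80,"gk":31,"ln":32,"pk":86,"qkx":51}}
After op 15 (add /kjc/1 12): {"kjc":[20,12,8],"w":[29,76,85,29,14,37],"yoe":{"bct":80,"gk":31,"ln":32,"pk":86,"qkx":51}}
After op 16 (add /yoe/qf 13): {"kjc":[20,12,8],"w":[29,76,85,29,14,37],"yoe":{"bct":80,"gk":31,"ln":32,"pk":86,"qf":13,"qkx":51}}
After op 17 (replace /yoe/pk 78): {"kjc":[20,12,8],"w":[29,76,85,29,14,37],"yoe":{"bct":80,"gk":31,"ln":32,"pk":78,"qf":13,"qkx":51}}
Size at path /yoe: 6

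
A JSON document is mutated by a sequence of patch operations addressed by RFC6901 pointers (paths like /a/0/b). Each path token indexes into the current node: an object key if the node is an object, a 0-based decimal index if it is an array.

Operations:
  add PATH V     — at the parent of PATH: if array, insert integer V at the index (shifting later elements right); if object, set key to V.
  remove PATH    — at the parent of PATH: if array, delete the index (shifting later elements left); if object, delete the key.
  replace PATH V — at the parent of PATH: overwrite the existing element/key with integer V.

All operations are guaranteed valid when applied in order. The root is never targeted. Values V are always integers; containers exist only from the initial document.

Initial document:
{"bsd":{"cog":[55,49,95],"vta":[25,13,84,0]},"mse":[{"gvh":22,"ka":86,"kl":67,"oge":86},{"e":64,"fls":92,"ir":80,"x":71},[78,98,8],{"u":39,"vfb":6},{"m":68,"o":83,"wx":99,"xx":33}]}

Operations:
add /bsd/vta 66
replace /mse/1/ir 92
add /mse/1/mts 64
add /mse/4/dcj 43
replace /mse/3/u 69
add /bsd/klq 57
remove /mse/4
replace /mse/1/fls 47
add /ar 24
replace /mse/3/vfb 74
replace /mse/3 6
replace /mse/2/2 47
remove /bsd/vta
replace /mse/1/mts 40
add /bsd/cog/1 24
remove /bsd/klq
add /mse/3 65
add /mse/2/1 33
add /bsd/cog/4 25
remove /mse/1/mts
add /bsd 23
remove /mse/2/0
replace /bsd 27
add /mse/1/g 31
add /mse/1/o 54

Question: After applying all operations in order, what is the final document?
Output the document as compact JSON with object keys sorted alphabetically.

Answer: {"ar":24,"bsd":27,"mse":[{"gvh":22,"ka":86,"kl":67,"oge":86},{"e":64,"fls":47,"g":31,"ir":92,"o":54,"x":71},[33,98,47],65,6]}

Derivation:
After op 1 (add /bsd/vta 66): {"bsd":{"cog":[55,49,95],"vta":66},"mse":[{"gvh":22,"ka":86,"kl":67,"oge":86},{"e":64,"fls":92,"ir":80,"x":71},[78,98,8],{"u":39,"vfb":6},{"m":68,"o":83,"wx":99,"xx":33}]}
After op 2 (replace /mse/1/ir 92): {"bsd":{"cog":[55,49,95],"vta":66},"mse":[{"gvh":22,"ka":86,"kl":67,"oge":86},{"e":64,"fls":92,"ir":92,"x":71},[78,98,8],{"u":39,"vfb":6},{"m":68,"o":83,"wx":99,"xx":33}]}
After op 3 (add /mse/1/mts 64): {"bsd":{"cog":[55,49,95],"vta":66},"mse":[{"gvh":22,"ka":86,"kl":67,"oge":86},{"e":64,"fls":92,"ir":92,"mts":64,"x":71},[78,98,8],{"u":39,"vfb":6},{"m":68,"o":83,"wx":99,"xx":33}]}
After op 4 (add /mse/4/dcj 43): {"bsd":{"cog":[55,49,95],"vta":66},"mse":[{"gvh":22,"ka":86,"kl":67,"oge":86},{"e":64,"fls":92,"ir":92,"mts":64,"x":71},[78,98,8],{"u":39,"vfb":6},{"dcj":43,"m":68,"o":83,"wx":99,"xx":33}]}
After op 5 (replace /mse/3/u 69): {"bsd":{"cog":[55,49,95],"vta":66},"mse":[{"gvh":22,"ka":86,"kl":67,"oge":86},{"e":64,"fls":92,"ir":92,"mts":64,"x":71},[78,98,8],{"u":69,"vfb":6},{"dcj":43,"m":68,"o":83,"wx":99,"xx":33}]}
After op 6 (add /bsd/klq 57): {"bsd":{"cog":[55,49,95],"klq":57,"vta":66},"mse":[{"gvh":22,"ka":86,"kl":67,"oge":86},{"e":64,"fls":92,"ir":92,"mts":64,"x":71},[78,98,8],{"u":69,"vfb":6},{"dcj":43,"m":68,"o":83,"wx":99,"xx":33}]}
After op 7 (remove /mse/4): {"bsd":{"cog":[55,49,95],"klq":57,"vta":66},"mse":[{"gvh":22,"ka":86,"kl":67,"oge":86},{"e":64,"fls":92,"ir":92,"mts":64,"x":71},[78,98,8],{"u":69,"vfb":6}]}
After op 8 (replace /mse/1/fls 47): {"bsd":{"cog":[55,49,95],"klq":57,"vta":66},"mse":[{"gvh":22,"ka":86,"kl":67,"oge":86},{"e":64,"fls":47,"ir":92,"mts":64,"x":71},[78,98,8],{"u":69,"vfb":6}]}
After op 9 (add /ar 24): {"ar":24,"bsd":{"cog":[55,49,95],"klq":57,"vta":66},"mse":[{"gvh":22,"ka":86,"kl":67,"oge":86},{"e":64,"fls":47,"ir":92,"mts":64,"x":71},[78,98,8],{"u":69,"vfb":6}]}
After op 10 (replace /mse/3/vfb 74): {"ar":24,"bsd":{"cog":[55,49,95],"klq":57,"vta":66},"mse":[{"gvh":22,"ka":86,"kl":67,"oge":86},{"e":64,"fls":47,"ir":92,"mts":64,"x":71},[78,98,8],{"u":69,"vfb":74}]}
After op 11 (replace /mse/3 6): {"ar":24,"bsd":{"cog":[55,49,95],"klq":57,"vta":66},"mse":[{"gvh":22,"ka":86,"kl":67,"oge":86},{"e":64,"fls":47,"ir":92,"mts":64,"x":71},[78,98,8],6]}
After op 12 (replace /mse/2/2 47): {"ar":24,"bsd":{"cog":[55,49,95],"klq":57,"vta":66},"mse":[{"gvh":22,"ka":86,"kl":67,"oge":86},{"e":64,"fls":47,"ir":92,"mts":64,"x":71},[78,98,47],6]}
After op 13 (remove /bsd/vta): {"ar":24,"bsd":{"cog":[55,49,95],"klq":57},"mse":[{"gvh":22,"ka":86,"kl":67,"oge":86},{"e":64,"fls":47,"ir":92,"mts":64,"x":71},[78,98,47],6]}
After op 14 (replace /mse/1/mts 40): {"ar":24,"bsd":{"cog":[55,49,95],"klq":57},"mse":[{"gvh":22,"ka":86,"kl":67,"oge":86},{"e":64,"fls":47,"ir":92,"mts":40,"x":71},[78,98,47],6]}
After op 15 (add /bsd/cog/1 24): {"ar":24,"bsd":{"cog":[55,24,49,95],"klq":57},"mse":[{"gvh":22,"ka":86,"kl":67,"oge":86},{"e":64,"fls":47,"ir":92,"mts":40,"x":71},[78,98,47],6]}
After op 16 (remove /bsd/klq): {"ar":24,"bsd":{"cog":[55,24,49,95]},"mse":[{"gvh":22,"ka":86,"kl":67,"oge":86},{"e":64,"fls":47,"ir":92,"mts":40,"x":71},[78,98,47],6]}
After op 17 (add /mse/3 65): {"ar":24,"bsd":{"cog":[55,24,49,95]},"mse":[{"gvh":22,"ka":86,"kl":67,"oge":86},{"e":64,"fls":47,"ir":92,"mts":40,"x":71},[78,98,47],65,6]}
After op 18 (add /mse/2/1 33): {"ar":24,"bsd":{"cog":[55,24,49,95]},"mse":[{"gvh":22,"ka":86,"kl":67,"oge":86},{"e":64,"fls":47,"ir":92,"mts":40,"x":71},[78,33,98,47],65,6]}
After op 19 (add /bsd/cog/4 25): {"ar":24,"bsd":{"cog":[55,24,49,95,25]},"mse":[{"gvh":22,"ka":86,"kl":67,"oge":86},{"e":64,"fls":47,"ir":92,"mts":40,"x":71},[78,33,98,47],65,6]}
After op 20 (remove /mse/1/mts): {"ar":24,"bsd":{"cog":[55,24,49,95,25]},"mse":[{"gvh":22,"ka":86,"kl":67,"oge":86},{"e":64,"fls":47,"ir":92,"x":71},[78,33,98,47],65,6]}
After op 21 (add /bsd 23): {"ar":24,"bsd":23,"mse":[{"gvh":22,"ka":86,"kl":67,"oge":86},{"e":64,"fls":47,"ir":92,"x":71},[78,33,98,47],65,6]}
After op 22 (remove /mse/2/0): {"ar":24,"bsd":23,"mse":[{"gvh":22,"ka":86,"kl":67,"oge":86},{"e":64,"fls":47,"ir":92,"x":71},[33,98,47],65,6]}
After op 23 (replace /bsd 27): {"ar":24,"bsd":27,"mse":[{"gvh":22,"ka":86,"kl":67,"oge":86},{"e":64,"fls":47,"ir":92,"x":71},[33,98,47],65,6]}
After op 24 (add /mse/1/g 31): {"ar":24,"bsd":27,"mse":[{"gvh":22,"ka":86,"kl":67,"oge":86},{"e":64,"fls":47,"g":31,"ir":92,"x":71},[33,98,47],65,6]}
After op 25 (add /mse/1/o 54): {"ar":24,"bsd":27,"mse":[{"gvh":22,"ka":86,"kl":67,"oge":86},{"e":64,"fls":47,"g":31,"ir":92,"o":54,"x":71},[33,98,47],65,6]}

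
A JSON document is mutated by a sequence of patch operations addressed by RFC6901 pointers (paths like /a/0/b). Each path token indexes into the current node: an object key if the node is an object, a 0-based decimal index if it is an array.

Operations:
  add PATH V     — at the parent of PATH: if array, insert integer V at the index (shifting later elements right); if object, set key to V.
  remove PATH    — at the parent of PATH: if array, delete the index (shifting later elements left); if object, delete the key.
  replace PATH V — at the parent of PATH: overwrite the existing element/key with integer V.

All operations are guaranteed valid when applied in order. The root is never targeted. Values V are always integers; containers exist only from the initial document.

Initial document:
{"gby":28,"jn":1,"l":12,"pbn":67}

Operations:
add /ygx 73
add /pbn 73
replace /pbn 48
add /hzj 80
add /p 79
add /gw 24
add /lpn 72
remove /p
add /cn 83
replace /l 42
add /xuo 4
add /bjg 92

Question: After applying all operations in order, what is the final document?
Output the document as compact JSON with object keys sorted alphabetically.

Answer: {"bjg":92,"cn":83,"gby":28,"gw":24,"hzj":80,"jn":1,"l":42,"lpn":72,"pbn":48,"xuo":4,"ygx":73}

Derivation:
After op 1 (add /ygx 73): {"gby":28,"jn":1,"l":12,"pbn":67,"ygx":73}
After op 2 (add /pbn 73): {"gby":28,"jn":1,"l":12,"pbn":73,"ygx":73}
After op 3 (replace /pbn 48): {"gby":28,"jn":1,"l":12,"pbn":48,"ygx":73}
After op 4 (add /hzj 80): {"gby":28,"hzj":80,"jn":1,"l":12,"pbn":48,"ygx":73}
After op 5 (add /p 79): {"gby":28,"hzj":80,"jn":1,"l":12,"p":79,"pbn":48,"ygx":73}
After op 6 (add /gw 24): {"gby":28,"gw":24,"hzj":80,"jn":1,"l":12,"p":79,"pbn":48,"ygx":73}
After op 7 (add /lpn 72): {"gby":28,"gw":24,"hzj":80,"jn":1,"l":12,"lpn":72,"p":79,"pbn":48,"ygx":73}
After op 8 (remove /p): {"gby":28,"gw":24,"hzj":80,"jn":1,"l":12,"lpn":72,"pbn":48,"ygx":73}
After op 9 (add /cn 83): {"cn":83,"gby":28,"gw":24,"hzj":80,"jn":1,"l":12,"lpn":72,"pbn":48,"ygx":73}
After op 10 (replace /l 42): {"cn":83,"gby":28,"gw":24,"hzj":80,"jn":1,"l":42,"lpn":72,"pbn":48,"ygx":73}
After op 11 (add /xuo 4): {"cn":83,"gby":28,"gw":24,"hzj":80,"jn":1,"l":42,"lpn":72,"pbn":48,"xuo":4,"ygx":73}
After op 12 (add /bjg 92): {"bjg":92,"cn":83,"gby":28,"gw":24,"hzj":80,"jn":1,"l":42,"lpn":72,"pbn":48,"xuo":4,"ygx":73}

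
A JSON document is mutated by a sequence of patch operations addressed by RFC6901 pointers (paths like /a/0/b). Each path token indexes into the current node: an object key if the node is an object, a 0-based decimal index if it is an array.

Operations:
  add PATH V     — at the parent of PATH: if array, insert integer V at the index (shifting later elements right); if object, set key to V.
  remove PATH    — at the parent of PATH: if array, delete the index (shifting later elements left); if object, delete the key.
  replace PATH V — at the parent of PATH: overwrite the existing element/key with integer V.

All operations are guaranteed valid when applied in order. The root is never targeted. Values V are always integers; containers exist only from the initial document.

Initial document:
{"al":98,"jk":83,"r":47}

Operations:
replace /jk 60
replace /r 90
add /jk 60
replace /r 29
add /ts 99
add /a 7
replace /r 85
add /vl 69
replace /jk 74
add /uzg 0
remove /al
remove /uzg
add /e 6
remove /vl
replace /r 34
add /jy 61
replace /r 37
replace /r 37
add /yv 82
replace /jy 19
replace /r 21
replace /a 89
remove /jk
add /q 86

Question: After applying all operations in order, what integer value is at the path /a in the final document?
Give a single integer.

After op 1 (replace /jk 60): {"al":98,"jk":60,"r":47}
After op 2 (replace /r 90): {"al":98,"jk":60,"r":90}
After op 3 (add /jk 60): {"al":98,"jk":60,"r":90}
After op 4 (replace /r 29): {"al":98,"jk":60,"r":29}
After op 5 (add /ts 99): {"al":98,"jk":60,"r":29,"ts":99}
After op 6 (add /a 7): {"a":7,"al":98,"jk":60,"r":29,"ts":99}
After op 7 (replace /r 85): {"a":7,"al":98,"jk":60,"r":85,"ts":99}
After op 8 (add /vl 69): {"a":7,"al":98,"jk":60,"r":85,"ts":99,"vl":69}
After op 9 (replace /jk 74): {"a":7,"al":98,"jk":74,"r":85,"ts":99,"vl":69}
After op 10 (add /uzg 0): {"a":7,"al":98,"jk":74,"r":85,"ts":99,"uzg":0,"vl":69}
After op 11 (remove /al): {"a":7,"jk":74,"r":85,"ts":99,"uzg":0,"vl":69}
After op 12 (remove /uzg): {"a":7,"jk":74,"r":85,"ts":99,"vl":69}
After op 13 (add /e 6): {"a":7,"e":6,"jk":74,"r":85,"ts":99,"vl":69}
After op 14 (remove /vl): {"a":7,"e":6,"jk":74,"r":85,"ts":99}
After op 15 (replace /r 34): {"a":7,"e":6,"jk":74,"r":34,"ts":99}
After op 16 (add /jy 61): {"a":7,"e":6,"jk":74,"jy":61,"r":34,"ts":99}
After op 17 (replace /r 37): {"a":7,"e":6,"jk":74,"jy":61,"r":37,"ts":99}
After op 18 (replace /r 37): {"a":7,"e":6,"jk":74,"jy":61,"r":37,"ts":99}
After op 19 (add /yv 82): {"a":7,"e":6,"jk":74,"jy":61,"r":37,"ts":99,"yv":82}
After op 20 (replace /jy 19): {"a":7,"e":6,"jk":74,"jy":19,"r":37,"ts":99,"yv":82}
After op 21 (replace /r 21): {"a":7,"e":6,"jk":74,"jy":19,"r":21,"ts":99,"yv":82}
After op 22 (replace /a 89): {"a":89,"e":6,"jk":74,"jy":19,"r":21,"ts":99,"yv":82}
After op 23 (remove /jk): {"a":89,"e":6,"jy":19,"r":21,"ts":99,"yv":82}
After op 24 (add /q 86): {"a":89,"e":6,"jy":19,"q":86,"r":21,"ts":99,"yv":82}
Value at /a: 89

Answer: 89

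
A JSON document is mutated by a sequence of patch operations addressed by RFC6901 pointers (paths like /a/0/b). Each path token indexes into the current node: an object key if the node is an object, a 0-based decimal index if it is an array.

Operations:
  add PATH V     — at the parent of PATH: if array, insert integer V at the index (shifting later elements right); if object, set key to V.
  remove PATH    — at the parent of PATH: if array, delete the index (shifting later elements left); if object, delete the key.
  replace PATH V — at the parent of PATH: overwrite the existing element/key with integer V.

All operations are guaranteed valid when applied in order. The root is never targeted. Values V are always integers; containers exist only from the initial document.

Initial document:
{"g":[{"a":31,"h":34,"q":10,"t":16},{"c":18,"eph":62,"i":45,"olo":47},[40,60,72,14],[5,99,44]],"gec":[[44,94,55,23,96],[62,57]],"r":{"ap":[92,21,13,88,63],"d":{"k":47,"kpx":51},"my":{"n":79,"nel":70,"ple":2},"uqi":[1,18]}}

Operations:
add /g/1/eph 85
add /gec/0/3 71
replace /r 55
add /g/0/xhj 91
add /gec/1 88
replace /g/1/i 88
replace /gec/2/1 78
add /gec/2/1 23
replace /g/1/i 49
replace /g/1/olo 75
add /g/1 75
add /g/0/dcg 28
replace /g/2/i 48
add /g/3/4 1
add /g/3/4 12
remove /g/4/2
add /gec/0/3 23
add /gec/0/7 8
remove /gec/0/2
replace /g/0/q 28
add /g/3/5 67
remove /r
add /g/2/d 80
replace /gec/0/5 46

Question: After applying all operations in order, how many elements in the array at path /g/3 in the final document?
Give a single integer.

After op 1 (add /g/1/eph 85): {"g":[{"a":31,"h":34,"q":10,"t":16},{"c":18,"eph":85,"i":45,"olo":47},[40,60,72,14],[5,99,44]],"gec":[[44,94,55,23,96],[62,57]],"r":{"ap":[92,21,13,88,63],"d":{"k":47,"kpx":51},"my":{"n":79,"nel":70,"ple":2},"uqi":[1,18]}}
After op 2 (add /gec/0/3 71): {"g":[{"a":31,"h":34,"q":10,"t":16},{"c":18,"eph":85,"i":45,"olo":47},[40,60,72,14],[5,99,44]],"gec":[[44,94,55,71,23,96],[62,57]],"r":{"ap":[92,21,13,88,63],"d":{"k":47,"kpx":51},"my":{"n":79,"nel":70,"ple":2},"uqi":[1,18]}}
After op 3 (replace /r 55): {"g":[{"a":31,"h":34,"q":10,"t":16},{"c":18,"eph":85,"i":45,"olo":47},[40,60,72,14],[5,99,44]],"gec":[[44,94,55,71,23,96],[62,57]],"r":55}
After op 4 (add /g/0/xhj 91): {"g":[{"a":31,"h":34,"q":10,"t":16,"xhj":91},{"c":18,"eph":85,"i":45,"olo":47},[40,60,72,14],[5,99,44]],"gec":[[44,94,55,71,23,96],[62,57]],"r":55}
After op 5 (add /gec/1 88): {"g":[{"a":31,"h":34,"q":10,"t":16,"xhj":91},{"c":18,"eph":85,"i":45,"olo":47},[40,60,72,14],[5,99,44]],"gec":[[44,94,55,71,23,96],88,[62,57]],"r":55}
After op 6 (replace /g/1/i 88): {"g":[{"a":31,"h":34,"q":10,"t":16,"xhj":91},{"c":18,"eph":85,"i":88,"olo":47},[40,60,72,14],[5,99,44]],"gec":[[44,94,55,71,23,96],88,[62,57]],"r":55}
After op 7 (replace /gec/2/1 78): {"g":[{"a":31,"h":34,"q":10,"t":16,"xhj":91},{"c":18,"eph":85,"i":88,"olo":47},[40,60,72,14],[5,99,44]],"gec":[[44,94,55,71,23,96],88,[62,78]],"r":55}
After op 8 (add /gec/2/1 23): {"g":[{"a":31,"h":34,"q":10,"t":16,"xhj":91},{"c":18,"eph":85,"i":88,"olo":47},[40,60,72,14],[5,99,44]],"gec":[[44,94,55,71,23,96],88,[62,23,78]],"r":55}
After op 9 (replace /g/1/i 49): {"g":[{"a":31,"h":34,"q":10,"t":16,"xhj":91},{"c":18,"eph":85,"i":49,"olo":47},[40,60,72,14],[5,99,44]],"gec":[[44,94,55,71,23,96],88,[62,23,78]],"r":55}
After op 10 (replace /g/1/olo 75): {"g":[{"a":31,"h":34,"q":10,"t":16,"xhj":91},{"c":18,"eph":85,"i":49,"olo":75},[40,60,72,14],[5,99,44]],"gec":[[44,94,55,71,23,96],88,[62,23,78]],"r":55}
After op 11 (add /g/1 75): {"g":[{"a":31,"h":34,"q":10,"t":16,"xhj":91},75,{"c":18,"eph":85,"i":49,"olo":75},[40,60,72,14],[5,99,44]],"gec":[[44,94,55,71,23,96],88,[62,23,78]],"r":55}
After op 12 (add /g/0/dcg 28): {"g":[{"a":31,"dcg":28,"h":34,"q":10,"t":16,"xhj":91},75,{"c":18,"eph":85,"i":49,"olo":75},[40,60,72,14],[5,99,44]],"gec":[[44,94,55,71,23,96],88,[62,23,78]],"r":55}
After op 13 (replace /g/2/i 48): {"g":[{"a":31,"dcg":28,"h":34,"q":10,"t":16,"xhj":91},75,{"c":18,"eph":85,"i":48,"olo":75},[40,60,72,14],[5,99,44]],"gec":[[44,94,55,71,23,96],88,[62,23,78]],"r":55}
After op 14 (add /g/3/4 1): {"g":[{"a":31,"dcg":28,"h":34,"q":10,"t":16,"xhj":91},75,{"c":18,"eph":85,"i":48,"olo":75},[40,60,72,14,1],[5,99,44]],"gec":[[44,94,55,71,23,96],88,[62,23,78]],"r":55}
After op 15 (add /g/3/4 12): {"g":[{"a":31,"dcg":28,"h":34,"q":10,"t":16,"xhj":91},75,{"c":18,"eph":85,"i":48,"olo":75},[40,60,72,14,12,1],[5,99,44]],"gec":[[44,94,55,71,23,96],88,[62,23,78]],"r":55}
After op 16 (remove /g/4/2): {"g":[{"a":31,"dcg":28,"h":34,"q":10,"t":16,"xhj":91},75,{"c":18,"eph":85,"i":48,"olo":75},[40,60,72,14,12,1],[5,99]],"gec":[[44,94,55,71,23,96],88,[62,23,78]],"r":55}
After op 17 (add /gec/0/3 23): {"g":[{"a":31,"dcg":28,"h":34,"q":10,"t":16,"xhj":91},75,{"c":18,"eph":85,"i":48,"olo":75},[40,60,72,14,12,1],[5,99]],"gec":[[44,94,55,23,71,23,96],88,[62,23,78]],"r":55}
After op 18 (add /gec/0/7 8): {"g":[{"a":31,"dcg":28,"h":34,"q":10,"t":16,"xhj":91},75,{"c":18,"eph":85,"i":48,"olo":75},[40,60,72,14,12,1],[5,99]],"gec":[[44,94,55,23,71,23,96,8],88,[62,23,78]],"r":55}
After op 19 (remove /gec/0/2): {"g":[{"a":31,"dcg":28,"h":34,"q":10,"t":16,"xhj":91},75,{"c":18,"eph":85,"i":48,"olo":75},[40,60,72,14,12,1],[5,99]],"gec":[[44,94,23,71,23,96,8],88,[62,23,78]],"r":55}
After op 20 (replace /g/0/q 28): {"g":[{"a":31,"dcg":28,"h":34,"q":28,"t":16,"xhj":91},75,{"c":18,"eph":85,"i":48,"olo":75},[40,60,72,14,12,1],[5,99]],"gec":[[44,94,23,71,23,96,8],88,[62,23,78]],"r":55}
After op 21 (add /g/3/5 67): {"g":[{"a":31,"dcg":28,"h":34,"q":28,"t":16,"xhj":91},75,{"c":18,"eph":85,"i":48,"olo":75},[40,60,72,14,12,67,1],[5,99]],"gec":[[44,94,23,71,23,96,8],88,[62,23,78]],"r":55}
After op 22 (remove /r): {"g":[{"a":31,"dcg":28,"h":34,"q":28,"t":16,"xhj":91},75,{"c":18,"eph":85,"i":48,"olo":75},[40,60,72,14,12,67,1],[5,99]],"gec":[[44,94,23,71,23,96,8],88,[62,23,78]]}
After op 23 (add /g/2/d 80): {"g":[{"a":31,"dcg":28,"h":34,"q":28,"t":16,"xhj":91},75,{"c":18,"d":80,"eph":85,"i":48,"olo":75},[40,60,72,14,12,67,1],[5,99]],"gec":[[44,94,23,71,23,96,8],88,[62,23,78]]}
After op 24 (replace /gec/0/5 46): {"g":[{"a":31,"dcg":28,"h":34,"q":28,"t":16,"xhj":91},75,{"c":18,"d":80,"eph":85,"i":48,"olo":75},[40,60,72,14,12,67,1],[5,99]],"gec":[[44,94,23,71,23,46,8],88,[62,23,78]]}
Size at path /g/3: 7

Answer: 7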